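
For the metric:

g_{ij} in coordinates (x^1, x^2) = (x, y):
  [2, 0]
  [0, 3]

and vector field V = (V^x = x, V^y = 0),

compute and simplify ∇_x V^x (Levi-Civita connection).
All Christoffel symbols are zero.
∇_x V^x = ∂_x V^x + Γ^x_{x j} V^j
  = (1) + (0)(x) + (0)(0)
  = 1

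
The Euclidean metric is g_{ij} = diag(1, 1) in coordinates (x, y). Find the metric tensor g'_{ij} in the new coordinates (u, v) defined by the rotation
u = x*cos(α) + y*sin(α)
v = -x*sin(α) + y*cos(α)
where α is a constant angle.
Invert the transformation: x = u*cos(α) - v*sin(α), y = u*sin(α) + v*cos(α)
g'_{ij} = (∂x^k/∂x'^i)(∂x^l/∂x'^j) g_{kl}; with g_{kl} = δ_{kl} this is Σ_k (∂x^k/∂x'^i)(∂x^k/∂x'^j).
Jacobian: ∂x/∂u = cos(α), ∂x/∂v = -sin(α), ∂y/∂u = sin(α), ∂y/∂v = cos(α)
g'_{uu} = (cos(α))(cos(α)) + (sin(α))(sin(α)) = 1
g'_{uv} = (cos(α))(-sin(α)) + (sin(α))(cos(α)) = 0
g'_{vv} = (-sin(α))(-sin(α)) + (cos(α))(cos(α)) = 1
g'_{ij} = diag(1, 1)
The Euclidean metric is invariant under rotations.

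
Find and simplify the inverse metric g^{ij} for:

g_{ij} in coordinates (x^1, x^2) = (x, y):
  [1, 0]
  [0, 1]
The metric is diagonal, so g^{ij} is diagonal with entries 1/g_{ii}: diag(1, 1).
g^{ij}:
  [1, 0]
  [0, 1]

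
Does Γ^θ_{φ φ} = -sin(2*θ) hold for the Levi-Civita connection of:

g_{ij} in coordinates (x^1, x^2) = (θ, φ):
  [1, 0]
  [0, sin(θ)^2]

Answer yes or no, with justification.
Γ^θ_{φ φ} = (1/2) g^{θθ} (∂_φ g_{θφ} + ∂_φ g_{θφ} - ∂_θ g_{φφ}) = (1/2)(1)((0) + (0) - (sin(2*θ))) = -sin(2*θ)/2
This differs from the proposed value -sin(2*θ).
No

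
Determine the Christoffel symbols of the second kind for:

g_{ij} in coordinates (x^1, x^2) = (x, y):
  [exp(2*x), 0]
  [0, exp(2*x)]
Using Γ^k_{ij} = (1/2) g^{km} (∂_i g_{mj} + ∂_j g_{mi} - ∂_m g_{ij}); the metric is diagonal, so only the m = k term contributes.
Non-zero symbols (using the symmetry Γ^k_{ij} = Γ^k_{ji}):
Γ^x_{x x} = (1/2) g^{xx} (∂_x g_{xx} + ∂_x g_{xx} - ∂_x g_{xx}) = (1/2)(exp(-2*x))((2*exp(2*x)) + (2*exp(2*x)) - (2*exp(2*x))) = 1
Γ^x_{y y} = (1/2) g^{xx} (∂_y g_{xy} + ∂_y g_{xy} - ∂_x g_{yy}) = (1/2)(exp(-2*x))((0) + (0) - (2*exp(2*x))) = -1
Γ^y_{x y} = (1/2) g^{yy} (∂_x g_{yy} + ∂_y g_{yx} - ∂_y g_{xy}) = (1/2)(exp(-2*x))((2*exp(2*x)) + (0) - (0)) = 1
All other Christoffel symbols are zero.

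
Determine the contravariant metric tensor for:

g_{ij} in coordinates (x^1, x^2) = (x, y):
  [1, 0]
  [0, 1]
The metric is diagonal, so g^{ij} is diagonal with entries 1/g_{ii}: diag(1, 1).
g^{ij}:
  [1, 0]
  [0, 1]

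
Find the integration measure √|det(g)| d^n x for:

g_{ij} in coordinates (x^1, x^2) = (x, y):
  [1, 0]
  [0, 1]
det(g) = 1
√|det(g)| = 1
Volume element: dV = 1 dx dy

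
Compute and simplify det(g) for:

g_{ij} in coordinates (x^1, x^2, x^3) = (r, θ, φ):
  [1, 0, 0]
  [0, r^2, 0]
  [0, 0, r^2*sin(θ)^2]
Diagonal metric: det(g) = g_{11}·g_{22}·g_{33}
= (1)·(r^2)·(r^2*sin(θ)^2)
det(g) = r^4*sin(θ)^2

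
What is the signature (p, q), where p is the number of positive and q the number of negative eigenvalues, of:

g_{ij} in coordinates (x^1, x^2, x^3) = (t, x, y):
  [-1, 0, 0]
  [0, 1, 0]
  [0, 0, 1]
The metric is diagonal, so its eigenvalues are the diagonal entries: -1, 1, 1 (at a generic point, where coordinate-dependent entries are positive).
2 positive, 1 negative.
(2, 1) - Lorentzian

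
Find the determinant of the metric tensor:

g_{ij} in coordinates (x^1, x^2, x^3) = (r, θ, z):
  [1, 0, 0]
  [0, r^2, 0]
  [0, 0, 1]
Diagonal metric: det(g) = g_{11}·g_{22}·g_{33}
= (1)·(r^2)·(1)
det(g) = r^2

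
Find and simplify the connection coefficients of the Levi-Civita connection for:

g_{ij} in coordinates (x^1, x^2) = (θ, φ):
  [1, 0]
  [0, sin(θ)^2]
Using Γ^k_{ij} = (1/2) g^{km} (∂_i g_{mj} + ∂_j g_{mi} - ∂_m g_{ij}); the metric is diagonal, so only the m = k term contributes.
Non-zero symbols (using the symmetry Γ^k_{ij} = Γ^k_{ji}):
Γ^θ_{φ φ} = (1/2) g^{θθ} (∂_φ g_{θφ} + ∂_φ g_{θφ} - ∂_θ g_{φφ}) = (1/2)(1)((0) + (0) - (sin(2*θ))) = -sin(2*θ)/2
Γ^φ_{θ φ} = (1/2) g^{φφ} (∂_θ g_{φφ} + ∂_φ g_{φθ} - ∂_φ g_{θφ}) = (1/2)(1/sin(θ)^2)((sin(2*θ)) + (0) - (0)) = 1/tan(θ)
All other Christoffel symbols are zero.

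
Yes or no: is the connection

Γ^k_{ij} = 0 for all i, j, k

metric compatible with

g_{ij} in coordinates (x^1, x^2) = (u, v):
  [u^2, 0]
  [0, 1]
Using ∇_k g_{ij} = ∂_k g_{ij} - Γ^m_{ki} g_{mj} - Γ^m_{kj} g_{im}:
∇_u g_{uu} = (2*u) - (0) - (0) = 2*u ≠ 0
So the connection is not metric compatible (it is not the Levi-Civita connection).
No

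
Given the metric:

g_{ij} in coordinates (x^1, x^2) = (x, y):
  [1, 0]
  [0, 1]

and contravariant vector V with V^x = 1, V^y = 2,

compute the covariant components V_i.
V_i = g_{ij} V^j:
V_x = (1)(1) + (0)(2) = 1
V_y = (0)(1) + (1)(2) = 2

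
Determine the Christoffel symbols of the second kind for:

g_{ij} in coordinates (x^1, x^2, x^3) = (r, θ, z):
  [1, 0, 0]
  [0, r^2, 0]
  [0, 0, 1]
Using Γ^k_{ij} = (1/2) g^{km} (∂_i g_{mj} + ∂_j g_{mi} - ∂_m g_{ij}); the metric is diagonal, so only the m = k term contributes.
Non-zero symbols (using the symmetry Γ^k_{ij} = Γ^k_{ji}):
Γ^r_{θ θ} = (1/2) g^{rr} (∂_θ g_{rθ} + ∂_θ g_{rθ} - ∂_r g_{θθ}) = (1/2)(1)((0) + (0) - (2*r)) = -r
Γ^θ_{r θ} = (1/2) g^{θθ} (∂_r g_{θθ} + ∂_θ g_{θr} - ∂_θ g_{rθ}) = (1/2)(1/r^2)((2*r) + (0) - (0)) = 1/r
All other Christoffel symbols are zero.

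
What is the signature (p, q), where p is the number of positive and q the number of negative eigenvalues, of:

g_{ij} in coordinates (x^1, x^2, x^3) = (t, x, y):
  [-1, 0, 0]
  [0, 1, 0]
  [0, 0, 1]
The metric is diagonal, so its eigenvalues are the diagonal entries: -1, 1, 1 (at a generic point, where coordinate-dependent entries are positive).
2 positive, 1 negative.
(2, 1) - Lorentzian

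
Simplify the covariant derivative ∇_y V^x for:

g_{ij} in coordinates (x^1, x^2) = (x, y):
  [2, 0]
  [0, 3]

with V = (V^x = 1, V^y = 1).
All Christoffel symbols are zero.
∇_y V^x = ∂_y V^x + Γ^x_{y j} V^j
  = (0) + (0)(1) + (0)(1)
  = 0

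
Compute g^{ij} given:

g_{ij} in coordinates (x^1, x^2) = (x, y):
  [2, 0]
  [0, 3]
The metric is diagonal, so g^{ij} is diagonal with entries 1/g_{ii}: diag(1/2, 1/3).
g^{ij}:
  [1/2, 0]
  [0, 1/3]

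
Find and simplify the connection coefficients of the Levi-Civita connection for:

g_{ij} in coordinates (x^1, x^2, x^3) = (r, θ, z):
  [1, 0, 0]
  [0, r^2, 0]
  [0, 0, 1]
Using Γ^k_{ij} = (1/2) g^{km} (∂_i g_{mj} + ∂_j g_{mi} - ∂_m g_{ij}); the metric is diagonal, so only the m = k term contributes.
Non-zero symbols (using the symmetry Γ^k_{ij} = Γ^k_{ji}):
Γ^r_{θ θ} = (1/2) g^{rr} (∂_θ g_{rθ} + ∂_θ g_{rθ} - ∂_r g_{θθ}) = (1/2)(1)((0) + (0) - (2*r)) = -r
Γ^θ_{r θ} = (1/2) g^{θθ} (∂_r g_{θθ} + ∂_θ g_{θr} - ∂_θ g_{rθ}) = (1/2)(1/r^2)((2*r) + (0) - (0)) = 1/r
All other Christoffel symbols are zero.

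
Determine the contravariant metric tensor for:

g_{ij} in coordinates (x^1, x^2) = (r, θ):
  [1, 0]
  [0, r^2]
The metric is diagonal, so g^{ij} is diagonal with entries 1/g_{ii}: diag(1, 1/(r^2)).
g^{ij}:
  [1, 0]
  [0, 1/r^2]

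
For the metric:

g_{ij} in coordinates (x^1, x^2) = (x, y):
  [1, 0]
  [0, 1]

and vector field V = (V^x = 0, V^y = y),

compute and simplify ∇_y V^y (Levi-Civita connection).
All Christoffel symbols are zero.
∇_y V^y = ∂_y V^y + Γ^y_{y j} V^j
  = (1) + (0)(0) + (0)(y)
  = 1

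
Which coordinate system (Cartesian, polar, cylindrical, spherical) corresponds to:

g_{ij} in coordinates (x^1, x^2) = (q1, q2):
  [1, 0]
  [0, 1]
All components are constant and the metric is the identity, i.e. orthonormal rectilinear coordinates.
Cartesian (2D) coordinates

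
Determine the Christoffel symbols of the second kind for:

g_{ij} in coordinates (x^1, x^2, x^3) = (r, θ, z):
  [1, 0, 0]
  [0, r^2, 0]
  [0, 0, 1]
Using Γ^k_{ij} = (1/2) g^{km} (∂_i g_{mj} + ∂_j g_{mi} - ∂_m g_{ij}); the metric is diagonal, so only the m = k term contributes.
Non-zero symbols (using the symmetry Γ^k_{ij} = Γ^k_{ji}):
Γ^r_{θ θ} = (1/2) g^{rr} (∂_θ g_{rθ} + ∂_θ g_{rθ} - ∂_r g_{θθ}) = (1/2)(1)((0) + (0) - (2*r)) = -r
Γ^θ_{r θ} = (1/2) g^{θθ} (∂_r g_{θθ} + ∂_θ g_{θr} - ∂_θ g_{rθ}) = (1/2)(1/r^2)((2*r) + (0) - (0)) = 1/r
All other Christoffel symbols are zero.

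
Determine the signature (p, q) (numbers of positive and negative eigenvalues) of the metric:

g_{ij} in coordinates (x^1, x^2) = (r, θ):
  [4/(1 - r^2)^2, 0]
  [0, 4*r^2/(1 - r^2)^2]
The metric is diagonal, so its eigenvalues are the diagonal entries: 4/(1 - r^2)^2, 4*r^2/(1 - r^2)^2 (at a generic point, where coordinate-dependent entries are positive).
2 positive, 0 negative.
(2, 0) - Riemannian (positive definite)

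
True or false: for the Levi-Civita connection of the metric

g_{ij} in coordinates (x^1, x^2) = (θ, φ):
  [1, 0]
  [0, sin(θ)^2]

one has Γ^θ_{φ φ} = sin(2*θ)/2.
Γ^θ_{φ φ} = (1/2) g^{θθ} (∂_φ g_{θφ} + ∂_φ g_{θφ} - ∂_θ g_{φφ}) = (1/2)(1)((0) + (0) - (sin(2*θ))) = -sin(2*θ)/2
This differs from the proposed value sin(2*θ)/2.
False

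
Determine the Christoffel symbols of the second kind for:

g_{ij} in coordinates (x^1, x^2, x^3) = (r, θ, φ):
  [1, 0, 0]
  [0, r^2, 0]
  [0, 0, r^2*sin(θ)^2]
Using Γ^k_{ij} = (1/2) g^{km} (∂_i g_{mj} + ∂_j g_{mi} - ∂_m g_{ij}); the metric is diagonal, so only the m = k term contributes.
Non-zero symbols (using the symmetry Γ^k_{ij} = Γ^k_{ji}):
Γ^r_{θ θ} = (1/2) g^{rr} (∂_θ g_{rθ} + ∂_θ g_{rθ} - ∂_r g_{θθ}) = (1/2)(1)((0) + (0) - (2*r)) = -r
Γ^r_{φ φ} = (1/2) g^{rr} (∂_φ g_{rφ} + ∂_φ g_{rφ} - ∂_r g_{φφ}) = (1/2)(1)((0) + (0) - (2*r*sin(θ)^2)) = -r*sin(θ)^2
Γ^θ_{r θ} = (1/2) g^{θθ} (∂_r g_{θθ} + ∂_θ g_{θr} - ∂_θ g_{rθ}) = (1/2)(1/r^2)((2*r) + (0) - (0)) = 1/r
Γ^θ_{φ φ} = (1/2) g^{θθ} (∂_φ g_{θφ} + ∂_φ g_{θφ} - ∂_θ g_{φφ}) = (1/2)(1/r^2)((0) + (0) - (r^2*sin(2*θ))) = -sin(2*θ)/2
Γ^φ_{r φ} = (1/2) g^{φφ} (∂_r g_{φφ} + ∂_φ g_{φr} - ∂_φ g_{rφ}) = (1/2)(1/(r^2*sin(θ)^2))((2*r*sin(θ)^2) + (0) - (0)) = 1/r
Γ^φ_{θ φ} = (1/2) g^{φφ} (∂_θ g_{φφ} + ∂_φ g_{φθ} - ∂_φ g_{θφ}) = (1/2)(1/(r^2*sin(θ)^2))((r^2*sin(2*θ)) + (0) - (0)) = 1/tan(θ)
All other Christoffel symbols are zero.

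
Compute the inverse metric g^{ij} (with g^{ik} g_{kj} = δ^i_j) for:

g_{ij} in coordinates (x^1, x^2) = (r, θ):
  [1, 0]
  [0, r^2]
The metric is diagonal, so g^{ij} is diagonal with entries 1/g_{ii}: diag(1, 1/(r^2)).
g^{ij}:
  [1, 0]
  [0, 1/r^2]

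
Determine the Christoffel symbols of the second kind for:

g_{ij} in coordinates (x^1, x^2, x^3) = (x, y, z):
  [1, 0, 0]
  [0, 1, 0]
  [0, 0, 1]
Using Γ^k_{ij} = (1/2) g^{km} (∂_i g_{mj} + ∂_j g_{mi} - ∂_m g_{ij}); the metric is diagonal, so only the m = k term contributes.
Every metric component is constant, so all ∂_m g_{ij} = 0 and every Christoffel symbol vanishes.
All Christoffel symbols are zero.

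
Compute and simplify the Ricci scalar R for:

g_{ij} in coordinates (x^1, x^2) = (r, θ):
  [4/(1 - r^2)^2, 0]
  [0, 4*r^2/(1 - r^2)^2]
Non-zero Christoffel symbols (Γ^k_{ij} = Γ^k_{ji}):
Γ^r_{r r} = 2*r/(1 - r^2)
Γ^r_{θ θ} = (r^3 + r)/(r^2 - 1)
Γ^θ_{r θ} = (-r^2 - 1)/(r^3 - r)
Ricci tensor (R_{ij} = R^k_{ikj}): R_{rr} = -4/(r^2 - 1)^2, R_{rθ} = 0, R_{θθ} = -4*r^2/(r^2 - 1)^2
Inverse metric: g^{rr} = (1 - r^2)^2/4, g^{θθ} = (1 - r^2)^2/(4*r^2)
R = g^{ij} R_{ij} = ((1 - r^2)^2/4)(-4/(r^2 - 1)^2) + ((1 - r^2)^2/(4*r^2))(-4*r^2/(r^2 - 1)^2) = -2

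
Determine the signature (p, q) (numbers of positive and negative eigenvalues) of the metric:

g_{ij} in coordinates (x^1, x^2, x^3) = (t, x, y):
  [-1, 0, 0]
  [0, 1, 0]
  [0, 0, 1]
The metric is diagonal, so its eigenvalues are the diagonal entries: -1, 1, 1 (at a generic point, where coordinate-dependent entries are positive).
2 positive, 1 negative.
(2, 1) - Lorentzian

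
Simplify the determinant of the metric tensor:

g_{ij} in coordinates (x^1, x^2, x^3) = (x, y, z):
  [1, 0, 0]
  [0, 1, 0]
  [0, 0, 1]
Diagonal metric: det(g) = g_{11}·g_{22}·g_{33}
= (1)·(1)·(1)
det(g) = 1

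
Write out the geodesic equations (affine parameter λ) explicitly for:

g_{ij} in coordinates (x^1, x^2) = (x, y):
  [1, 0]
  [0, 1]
Geodesic equation: d^2x^k/dλ^2 + Γ^k_{ij} (dx^i/dλ)(dx^j/dλ) = 0.
All Christoffel symbols vanish, so the geodesics are straight lines:
d^2x/dλ^2 = 0
d^2y/dλ^2 = 0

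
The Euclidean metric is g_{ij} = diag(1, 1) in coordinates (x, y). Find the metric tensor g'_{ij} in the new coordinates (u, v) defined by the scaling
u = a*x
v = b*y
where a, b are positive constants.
Invert the transformation: x = u/a, y = v/b
g'_{ij} = (∂x^k/∂x'^i)(∂x^l/∂x'^j) g_{kl}; with g_{kl} = δ_{kl} this is Σ_k (∂x^k/∂x'^i)(∂x^k/∂x'^j).
Jacobian: ∂x/∂u = 1/a, ∂x/∂v = 0, ∂y/∂u = 0, ∂y/∂v = 1/b
g'_{uu} = (1/a)(1/a) + (0)(0) = 1/a^2
g'_{uv} = (1/a)(0) + (0)(1/b) = 0
g'_{vv} = (0)(0) + (1/b)(1/b) = 1/b^2
g'_{ij} = diag(1/a^2, 1/b^2)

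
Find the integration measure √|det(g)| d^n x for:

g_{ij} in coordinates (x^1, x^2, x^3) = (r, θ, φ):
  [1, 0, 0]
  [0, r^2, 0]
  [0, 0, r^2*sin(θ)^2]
det(g) = r^4*sin(θ)^2
√|det(g)| = r^2*sin(θ) (taking 0 < θ < π so that |sin(θ)| = sin(θ))
Volume element: dV = r^2*sin(θ) dr dθ dφ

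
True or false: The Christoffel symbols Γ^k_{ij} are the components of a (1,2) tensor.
Under a change of coordinates Γ picks up an inhomogeneous term ∂²x/∂x'∂x'; e.g. Γ = 0 in Cartesian coordinates but Γ^r_{θθ} = -r in polar coordinates on the same flat plane.
False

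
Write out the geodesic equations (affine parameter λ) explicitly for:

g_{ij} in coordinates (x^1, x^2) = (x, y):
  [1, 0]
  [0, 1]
Geodesic equation: d^2x^k/dλ^2 + Γ^k_{ij} (dx^i/dλ)(dx^j/dλ) = 0.
All Christoffel symbols vanish, so the geodesics are straight lines:
d^2x/dλ^2 = 0
d^2y/dλ^2 = 0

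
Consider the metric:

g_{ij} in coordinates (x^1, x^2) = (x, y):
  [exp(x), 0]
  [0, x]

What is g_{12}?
With x^1 = x, x^2 = y, g_{12} = g_{xy} is the row-1, column-2 entry of the matrix.
g_{12} = 0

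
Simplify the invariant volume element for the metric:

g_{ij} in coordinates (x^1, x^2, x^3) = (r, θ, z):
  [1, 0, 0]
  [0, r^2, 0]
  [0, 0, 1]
det(g) = r^2
√|det(g)| = r
Volume element: dV = r dr dθ dz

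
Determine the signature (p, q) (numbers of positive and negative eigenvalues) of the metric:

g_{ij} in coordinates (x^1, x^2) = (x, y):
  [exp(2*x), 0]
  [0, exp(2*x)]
The metric is diagonal, so its eigenvalues are the diagonal entries: exp(2*x), exp(2*x) (at a generic point, where coordinate-dependent entries are positive).
2 positive, 0 negative.
(2, 0) - Riemannian (positive definite)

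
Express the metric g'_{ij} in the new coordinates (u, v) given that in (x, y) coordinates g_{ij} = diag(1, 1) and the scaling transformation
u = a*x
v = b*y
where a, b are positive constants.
Invert the transformation: x = u/a, y = v/b
g'_{ij} = (∂x^k/∂x'^i)(∂x^l/∂x'^j) g_{kl}; with g_{kl} = δ_{kl} this is Σ_k (∂x^k/∂x'^i)(∂x^k/∂x'^j).
Jacobian: ∂x/∂u = 1/a, ∂x/∂v = 0, ∂y/∂u = 0, ∂y/∂v = 1/b
g'_{uu} = (1/a)(1/a) + (0)(0) = 1/a^2
g'_{uv} = (1/a)(0) + (0)(1/b) = 0
g'_{vv} = (0)(0) + (1/b)(1/b) = 1/b^2
g'_{ij} = diag(1/a^2, 1/b^2)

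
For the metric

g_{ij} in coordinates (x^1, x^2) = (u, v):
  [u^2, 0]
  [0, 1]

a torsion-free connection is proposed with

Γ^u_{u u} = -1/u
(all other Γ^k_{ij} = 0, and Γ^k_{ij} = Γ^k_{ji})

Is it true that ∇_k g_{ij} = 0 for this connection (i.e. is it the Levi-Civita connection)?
Using ∇_k g_{ij} = ∂_k g_{ij} - Γ^m_{ki} g_{mj} - Γ^m_{kj} g_{im}:
∇_u g_{uu} = (2*u) - (-u) - (-u) = 4*u ≠ 0
So the connection is not metric compatible (it is not the Levi-Civita connection).
No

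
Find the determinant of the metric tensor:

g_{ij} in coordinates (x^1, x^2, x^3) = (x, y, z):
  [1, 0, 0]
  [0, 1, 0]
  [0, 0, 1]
Diagonal metric: det(g) = g_{11}·g_{22}·g_{33}
= (1)·(1)·(1)
det(g) = 1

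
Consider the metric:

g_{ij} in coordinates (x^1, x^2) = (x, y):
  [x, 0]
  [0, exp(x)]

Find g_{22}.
With x^1 = x, x^2 = y, g_{22} = g_{yy} is the row-2, column-2 entry of the matrix.
g_{22} = exp(x)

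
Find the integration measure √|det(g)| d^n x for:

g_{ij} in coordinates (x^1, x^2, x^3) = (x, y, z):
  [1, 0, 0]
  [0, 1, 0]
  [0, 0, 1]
det(g) = 1
√|det(g)| = 1
Volume element: dV = 1 dx dy dz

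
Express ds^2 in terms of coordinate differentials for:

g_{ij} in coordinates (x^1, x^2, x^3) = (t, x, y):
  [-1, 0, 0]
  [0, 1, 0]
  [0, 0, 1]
ds^2 = g_{ij} dx^i dx^j; only the non-zero components contribute.
ds^2 = -dt^2 + dx^2 + dy^2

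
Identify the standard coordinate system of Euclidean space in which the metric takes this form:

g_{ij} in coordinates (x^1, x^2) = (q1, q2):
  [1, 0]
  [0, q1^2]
The line element ds^2 = dq1^2 + q1^2 dq2^2 is dr^2 + r^2 dθ^2 with q1 = r, q2 = θ.
polar coordinates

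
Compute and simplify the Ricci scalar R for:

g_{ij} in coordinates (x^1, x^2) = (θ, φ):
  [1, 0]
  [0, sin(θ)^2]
Non-zero Christoffel symbols (Γ^k_{ij} = Γ^k_{ji}):
Γ^θ_{φ φ} = -sin(2*θ)/2
Γ^φ_{θ φ} = 1/tan(θ)
Ricci tensor (R_{ij} = R^k_{ikj}): R_{θθ} = 1, R_{θφ} = 0, R_{φφ} = sin(θ)^2
Inverse metric: g^{θθ} = 1, g^{φφ} = 1/sin(θ)^2
R = g^{ij} R_{ij} = (1)(1) + (1/sin(θ)^2)(sin(θ)^2) = 2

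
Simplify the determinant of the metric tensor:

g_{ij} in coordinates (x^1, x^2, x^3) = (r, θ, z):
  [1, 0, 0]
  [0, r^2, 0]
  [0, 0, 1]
Diagonal metric: det(g) = g_{11}·g_{22}·g_{33}
= (1)·(r^2)·(1)
det(g) = r^2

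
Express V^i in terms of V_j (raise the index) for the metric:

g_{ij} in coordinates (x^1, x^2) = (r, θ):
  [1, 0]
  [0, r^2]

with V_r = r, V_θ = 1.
Inverse metric (diagonal): g^{rr} = 1, g^{θθ} = 1/r^2
V^i = g^{ij} V_j:
V^r = (1)(r) + (0)(1) = r
V^θ = (0)(r) + (1/r^2)(1) = 1/r^2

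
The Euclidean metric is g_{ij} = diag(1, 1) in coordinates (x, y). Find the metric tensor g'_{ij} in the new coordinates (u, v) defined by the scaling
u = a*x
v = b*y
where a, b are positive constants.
Invert the transformation: x = u/a, y = v/b
g'_{ij} = (∂x^k/∂x'^i)(∂x^l/∂x'^j) g_{kl}; with g_{kl} = δ_{kl} this is Σ_k (∂x^k/∂x'^i)(∂x^k/∂x'^j).
Jacobian: ∂x/∂u = 1/a, ∂x/∂v = 0, ∂y/∂u = 0, ∂y/∂v = 1/b
g'_{uu} = (1/a)(1/a) + (0)(0) = 1/a^2
g'_{uv} = (1/a)(0) + (0)(1/b) = 0
g'_{vv} = (0)(0) + (1/b)(1/b) = 1/b^2
g'_{ij} = diag(1/a^2, 1/b^2)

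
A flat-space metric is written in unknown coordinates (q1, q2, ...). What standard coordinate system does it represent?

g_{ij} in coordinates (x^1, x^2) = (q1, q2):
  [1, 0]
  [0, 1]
All components are constant and the metric is the identity, i.e. orthonormal rectilinear coordinates.
Cartesian (2D) coordinates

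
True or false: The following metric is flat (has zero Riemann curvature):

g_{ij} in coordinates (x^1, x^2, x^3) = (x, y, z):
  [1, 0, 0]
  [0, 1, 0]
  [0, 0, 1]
All metric components are constant, so every Christoffel symbol vanishes and R^i_{jkl} = 0.
True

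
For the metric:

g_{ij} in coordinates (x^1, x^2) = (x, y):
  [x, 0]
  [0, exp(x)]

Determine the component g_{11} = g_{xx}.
With x^1 = x, x^2 = y, g_{11} = g_{xx} is the row-1, column-1 entry of the matrix.
g_{11} = x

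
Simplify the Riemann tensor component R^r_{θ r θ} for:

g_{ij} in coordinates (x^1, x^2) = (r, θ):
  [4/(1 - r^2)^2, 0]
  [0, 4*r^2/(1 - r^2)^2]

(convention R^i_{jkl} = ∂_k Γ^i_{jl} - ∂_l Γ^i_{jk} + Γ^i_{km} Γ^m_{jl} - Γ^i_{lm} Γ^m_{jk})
Non-zero Christoffel symbols (Γ^k_{ij} = Γ^k_{ji}):
Γ^r_{r r} = 2*r/(1 - r^2)
Γ^r_{θ θ} = (r^3 + r)/(r^2 - 1)
Γ^θ_{r θ} = (-r^2 - 1)/(r^3 - r)
R^r_{θ r θ} = ∂_r Γ^r_{θ θ} - ∂_θ Γ^r_{θ r} + Γ^r_{r m} Γ^m_{θ θ} - Γ^r_{θ m} Γ^m_{θ r}
  = ((r^4 - 4*r^2 - 1)/(r^2 - 1)^2) - (0) + (-2*r^2*(r^2 + 1)/(r^2 - 1)^2) - (-(r^2 + 1)^2/(r^2 - 1)^2) = -4*r^2/(r^2 - 1)^2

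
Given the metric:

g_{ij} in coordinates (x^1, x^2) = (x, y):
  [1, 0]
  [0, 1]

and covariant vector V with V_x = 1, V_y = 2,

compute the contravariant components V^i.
Inverse metric (diagonal): g^{xx} = 1, g^{yy} = 1
V^i = g^{ij} V_j:
V^x = (1)(1) + (0)(2) = 1
V^y = (0)(1) + (1)(2) = 2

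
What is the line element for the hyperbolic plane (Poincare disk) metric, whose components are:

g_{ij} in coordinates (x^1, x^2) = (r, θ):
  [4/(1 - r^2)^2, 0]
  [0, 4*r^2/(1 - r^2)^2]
ds^2 = g_{ij} dx^i dx^j; only the non-zero components contribute.
ds^2 = (4/(1 - r^2)^2) dr^2 + (4*r^2/(1 - r^2)^2) dθ^2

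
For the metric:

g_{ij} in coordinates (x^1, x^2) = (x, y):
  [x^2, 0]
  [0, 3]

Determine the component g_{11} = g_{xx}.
With x^1 = x, x^2 = y, g_{11} = g_{xx} is the row-1, column-1 entry of the matrix.
g_{11} = x^2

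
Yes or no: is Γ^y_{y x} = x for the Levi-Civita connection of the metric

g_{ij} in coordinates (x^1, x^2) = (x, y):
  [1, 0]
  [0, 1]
Γ^y_{y x} = (1/2) g^{yy} (∂_y g_{yx} + ∂_x g_{yy} - ∂_y g_{yx}) = (1/2)(1)((0) + (0) - (0)) = 0
This differs from the proposed value x.
No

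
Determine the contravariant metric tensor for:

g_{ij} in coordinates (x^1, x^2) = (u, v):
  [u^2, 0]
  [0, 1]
The metric is diagonal, so g^{ij} is diagonal with entries 1/g_{ii}: diag(1/(u^2), 1).
g^{ij}:
  [1/u^2, 0]
  [0, 1]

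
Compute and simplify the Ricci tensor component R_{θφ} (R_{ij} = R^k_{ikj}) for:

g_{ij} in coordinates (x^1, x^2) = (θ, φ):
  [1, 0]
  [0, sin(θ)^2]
Non-zero Christoffel symbols (Γ^k_{ij} = Γ^k_{ji}):
Γ^θ_{φ φ} = -sin(2*θ)/2
Γ^φ_{θ φ} = 1/tan(θ)
R^θ_{θ θ φ} = 0 (a repeated index in an antisymmetric pair)
R^φ_{θ φ φ} = 0 (a repeated index in an antisymmetric pair)
R_{θφ} = R^θ_{θ θ φ} + R^φ_{θ φ φ} = (0) + (0) = 0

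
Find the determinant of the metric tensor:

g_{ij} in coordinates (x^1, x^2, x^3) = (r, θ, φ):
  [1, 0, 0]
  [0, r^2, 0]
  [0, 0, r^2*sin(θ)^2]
Diagonal metric: det(g) = g_{11}·g_{22}·g_{33}
= (1)·(r^2)·(r^2*sin(θ)^2)
det(g) = r^4*sin(θ)^2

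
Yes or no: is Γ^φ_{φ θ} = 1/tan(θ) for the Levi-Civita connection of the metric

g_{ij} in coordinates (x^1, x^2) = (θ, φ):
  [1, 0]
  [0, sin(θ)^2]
Γ^φ_{φ θ} = (1/2) g^{φφ} (∂_φ g_{φθ} + ∂_θ g_{φφ} - ∂_φ g_{φθ}) = (1/2)(1/sin(θ)^2)((0) + (sin(2*θ)) - (0)) = 1/tan(θ)
This equals the proposed value 1/tan(θ).
Yes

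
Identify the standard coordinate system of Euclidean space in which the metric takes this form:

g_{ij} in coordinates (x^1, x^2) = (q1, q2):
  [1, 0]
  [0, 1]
All components are constant and the metric is the identity, i.e. orthonormal rectilinear coordinates.
Cartesian (2D) coordinates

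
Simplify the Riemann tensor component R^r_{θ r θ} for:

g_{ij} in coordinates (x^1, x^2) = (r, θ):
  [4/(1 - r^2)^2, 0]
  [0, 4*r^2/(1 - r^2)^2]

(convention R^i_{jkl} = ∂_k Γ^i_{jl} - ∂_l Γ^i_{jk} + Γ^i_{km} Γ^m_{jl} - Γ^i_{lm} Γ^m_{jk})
Non-zero Christoffel symbols (Γ^k_{ij} = Γ^k_{ji}):
Γ^r_{r r} = 2*r/(1 - r^2)
Γ^r_{θ θ} = (r^3 + r)/(r^2 - 1)
Γ^θ_{r θ} = (-r^2 - 1)/(r^3 - r)
R^r_{θ r θ} = ∂_r Γ^r_{θ θ} - ∂_θ Γ^r_{θ r} + Γ^r_{r m} Γ^m_{θ θ} - Γ^r_{θ m} Γ^m_{θ r}
  = ((r^4 - 4*r^2 - 1)/(r^2 - 1)^2) - (0) + (-2*r^2*(r^2 + 1)/(r^2 - 1)^2) - (-(r^2 + 1)^2/(r^2 - 1)^2) = -4*r^2/(r^2 - 1)^2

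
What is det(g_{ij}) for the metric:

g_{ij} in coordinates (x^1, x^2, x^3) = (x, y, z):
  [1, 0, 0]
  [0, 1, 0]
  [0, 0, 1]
Diagonal metric: det(g) = g_{11}·g_{22}·g_{33}
= (1)·(1)·(1)
det(g) = 1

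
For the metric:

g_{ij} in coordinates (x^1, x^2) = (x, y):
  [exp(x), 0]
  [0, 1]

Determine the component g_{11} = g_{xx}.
With x^1 = x, x^2 = y, g_{11} = g_{xx} is the row-1, column-1 entry of the matrix.
g_{11} = exp(x)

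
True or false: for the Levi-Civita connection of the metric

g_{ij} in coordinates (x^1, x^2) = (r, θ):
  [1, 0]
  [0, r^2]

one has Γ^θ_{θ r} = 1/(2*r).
Γ^θ_{θ r} = (1/2) g^{θθ} (∂_θ g_{θr} + ∂_r g_{θθ} - ∂_θ g_{θr}) = (1/2)(1/r^2)((0) + (2*r) - (0)) = 1/r
This differs from the proposed value 1/(2*r).
False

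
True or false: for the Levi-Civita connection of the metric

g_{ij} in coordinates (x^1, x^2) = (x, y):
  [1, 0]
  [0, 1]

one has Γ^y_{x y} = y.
Γ^y_{x y} = (1/2) g^{yy} (∂_x g_{yy} + ∂_y g_{yx} - ∂_y g_{xy}) = (1/2)(1)((0) + (0) - (0)) = 0
This differs from the proposed value y.
False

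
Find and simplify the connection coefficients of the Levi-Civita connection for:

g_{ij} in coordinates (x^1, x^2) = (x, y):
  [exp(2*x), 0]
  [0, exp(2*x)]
Using Γ^k_{ij} = (1/2) g^{km} (∂_i g_{mj} + ∂_j g_{mi} - ∂_m g_{ij}); the metric is diagonal, so only the m = k term contributes.
Non-zero symbols (using the symmetry Γ^k_{ij} = Γ^k_{ji}):
Γ^x_{x x} = (1/2) g^{xx} (∂_x g_{xx} + ∂_x g_{xx} - ∂_x g_{xx}) = (1/2)(exp(-2*x))((2*exp(2*x)) + (2*exp(2*x)) - (2*exp(2*x))) = 1
Γ^x_{y y} = (1/2) g^{xx} (∂_y g_{xy} + ∂_y g_{xy} - ∂_x g_{yy}) = (1/2)(exp(-2*x))((0) + (0) - (2*exp(2*x))) = -1
Γ^y_{x y} = (1/2) g^{yy} (∂_x g_{yy} + ∂_y g_{yx} - ∂_y g_{xy}) = (1/2)(exp(-2*x))((2*exp(2*x)) + (0) - (0)) = 1
All other Christoffel symbols are zero.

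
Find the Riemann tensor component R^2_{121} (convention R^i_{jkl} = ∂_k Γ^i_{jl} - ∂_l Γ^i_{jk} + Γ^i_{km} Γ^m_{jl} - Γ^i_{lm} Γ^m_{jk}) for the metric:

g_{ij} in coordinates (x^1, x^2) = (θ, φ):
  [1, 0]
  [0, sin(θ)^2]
Non-zero Christoffel symbols (Γ^k_{ij} = Γ^k_{ji}):
Γ^θ_{φ φ} = -sin(2*θ)/2
Γ^φ_{θ φ} = 1/tan(θ)
R^φ_{θ φ θ} = ∂_φ Γ^φ_{θ θ} - ∂_θ Γ^φ_{θ φ} + Γ^φ_{φ m} Γ^m_{θ θ} - Γ^φ_{θ m} Γ^m_{θ φ}
  = (0) - (-1/sin(θ)^2) + (0) - (1/tan(θ)^2) = 1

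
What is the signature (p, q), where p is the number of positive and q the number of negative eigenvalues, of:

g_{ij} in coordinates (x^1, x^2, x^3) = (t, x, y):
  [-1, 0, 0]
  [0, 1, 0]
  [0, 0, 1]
The metric is diagonal, so its eigenvalues are the diagonal entries: -1, 1, 1 (at a generic point, where coordinate-dependent entries are positive).
2 positive, 1 negative.
(2, 1) - Lorentzian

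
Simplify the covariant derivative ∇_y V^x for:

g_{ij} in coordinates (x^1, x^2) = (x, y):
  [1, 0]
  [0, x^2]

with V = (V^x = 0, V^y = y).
Non-zero Christoffel symbols:
Γ^x_{y y} = -x
Γ^y_{x y} = 1/x
∇_y V^x = ∂_y V^x + Γ^x_{y j} V^j
  = (0) + (0)(0) + (-x)(y)
  = -x*y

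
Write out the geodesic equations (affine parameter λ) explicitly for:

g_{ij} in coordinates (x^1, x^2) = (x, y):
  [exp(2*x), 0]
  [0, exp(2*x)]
Geodesic equation: d^2x^k/dλ^2 + Γ^k_{ij} (dx^i/dλ)(dx^j/dλ) = 0.
Non-zero Christoffel symbols:
Γ^x_{x x} = 1
Γ^x_{y y} = -1
Γ^y_{x y} = 1
Substituting (the symmetric pair Γ^k_{ij}, Γ^k_{ji} combines into a factor 2):
d^2x/dλ^2 + (dx/dλ)^2 - (dy/dλ)^2 = 0
d^2y/dλ^2 + 2 (dx/dλ)(dy/dλ) = 0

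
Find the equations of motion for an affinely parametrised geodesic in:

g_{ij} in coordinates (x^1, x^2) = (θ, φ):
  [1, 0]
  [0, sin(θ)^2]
Geodesic equation: d^2x^k/dλ^2 + Γ^k_{ij} (dx^i/dλ)(dx^j/dλ) = 0.
Non-zero Christoffel symbols:
Γ^θ_{φ φ} = -sin(2*θ)/2
Γ^φ_{θ φ} = 1/tan(θ)
Substituting (the symmetric pair Γ^k_{ij}, Γ^k_{ji} combines into a factor 2):
d^2θ/dλ^2 - (sin(2*θ)/2) (dφ/dλ)^2 = 0
d^2φ/dλ^2 + (2/tan(θ)) (dθ/dλ)(dφ/dλ) = 0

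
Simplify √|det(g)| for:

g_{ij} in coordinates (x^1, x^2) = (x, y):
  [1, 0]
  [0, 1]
det(g) = 1
√|det(g)| = 1
Volume element: dV = 1 dx dy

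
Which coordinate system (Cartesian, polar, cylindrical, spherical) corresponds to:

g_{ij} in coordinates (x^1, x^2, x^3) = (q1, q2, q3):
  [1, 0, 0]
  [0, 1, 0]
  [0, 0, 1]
All components are constant and the metric is the identity, i.e. orthonormal rectilinear coordinates.
Cartesian (3D) coordinates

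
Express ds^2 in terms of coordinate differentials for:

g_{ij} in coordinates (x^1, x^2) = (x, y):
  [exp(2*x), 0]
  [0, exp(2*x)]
ds^2 = g_{ij} dx^i dx^j; only the non-zero components contribute.
ds^2 = exp(2*x) dx^2 + exp(2*x) dy^2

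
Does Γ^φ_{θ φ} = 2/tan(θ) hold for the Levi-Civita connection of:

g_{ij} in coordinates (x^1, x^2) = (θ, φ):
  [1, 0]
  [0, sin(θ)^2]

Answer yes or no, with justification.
Γ^φ_{θ φ} = (1/2) g^{φφ} (∂_θ g_{φφ} + ∂_φ g_{φθ} - ∂_φ g_{θφ}) = (1/2)(1/sin(θ)^2)((sin(2*θ)) + (0) - (0)) = 1/tan(θ)
This differs from the proposed value 2/tan(θ).
No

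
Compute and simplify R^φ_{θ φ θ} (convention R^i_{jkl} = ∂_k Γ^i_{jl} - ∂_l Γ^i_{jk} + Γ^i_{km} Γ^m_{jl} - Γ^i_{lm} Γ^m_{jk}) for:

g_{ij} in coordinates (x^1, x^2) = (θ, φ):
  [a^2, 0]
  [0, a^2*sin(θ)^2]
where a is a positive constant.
Non-zero Christoffel symbols (Γ^k_{ij} = Γ^k_{ji}):
Γ^θ_{φ φ} = -sin(2*θ)/2
Γ^φ_{θ φ} = 1/tan(θ)
R^φ_{θ φ θ} = ∂_φ Γ^φ_{θ θ} - ∂_θ Γ^φ_{θ φ} + Γ^φ_{φ m} Γ^m_{θ θ} - Γ^φ_{θ m} Γ^m_{θ φ}
  = (0) - (-1/sin(θ)^2) + (0) - (1/tan(θ)^2) = 1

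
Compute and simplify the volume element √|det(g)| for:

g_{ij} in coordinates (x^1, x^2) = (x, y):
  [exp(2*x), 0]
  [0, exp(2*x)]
det(g) = exp(4*x)
√|det(g)| = exp(2*x)
Volume element: dV = exp(2*x) dx dy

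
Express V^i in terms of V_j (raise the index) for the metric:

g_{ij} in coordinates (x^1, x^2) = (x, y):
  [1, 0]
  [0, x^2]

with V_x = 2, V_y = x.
Inverse metric (diagonal): g^{xx} = 1, g^{yy} = 1/x^2
V^i = g^{ij} V_j:
V^x = (1)(2) + (0)(x) = 2
V^y = (0)(2) + (1/x^2)(x) = 1/x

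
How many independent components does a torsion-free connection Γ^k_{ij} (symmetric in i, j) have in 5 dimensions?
Γ^k_{ij} has n choices for the upper index and n(n+1)/2 independent symmetric lower index pairs.
Total = 5 × 5×6/2 = 5 × 15 = 75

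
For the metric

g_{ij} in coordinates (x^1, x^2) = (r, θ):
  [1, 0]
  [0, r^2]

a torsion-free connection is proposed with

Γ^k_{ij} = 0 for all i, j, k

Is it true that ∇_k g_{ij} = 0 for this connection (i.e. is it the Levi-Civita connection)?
Using ∇_k g_{ij} = ∂_k g_{ij} - Γ^m_{ki} g_{mj} - Γ^m_{kj} g_{im}:
∇_r g_{θθ} = (2*r) - (0) - (0) = 2*r ≠ 0
So the connection is not metric compatible (it is not the Levi-Civita connection).
No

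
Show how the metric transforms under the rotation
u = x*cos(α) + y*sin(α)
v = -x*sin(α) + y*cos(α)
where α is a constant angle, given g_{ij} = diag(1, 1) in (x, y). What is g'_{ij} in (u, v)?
Invert the transformation: x = u*cos(α) - v*sin(α), y = u*sin(α) + v*cos(α)
g'_{ij} = (∂x^k/∂x'^i)(∂x^l/∂x'^j) g_{kl}; with g_{kl} = δ_{kl} this is Σ_k (∂x^k/∂x'^i)(∂x^k/∂x'^j).
Jacobian: ∂x/∂u = cos(α), ∂x/∂v = -sin(α), ∂y/∂u = sin(α), ∂y/∂v = cos(α)
g'_{uu} = (cos(α))(cos(α)) + (sin(α))(sin(α)) = 1
g'_{uv} = (cos(α))(-sin(α)) + (sin(α))(cos(α)) = 0
g'_{vv} = (-sin(α))(-sin(α)) + (cos(α))(cos(α)) = 1
g'_{ij} = diag(1, 1)
The Euclidean metric is invariant under rotations.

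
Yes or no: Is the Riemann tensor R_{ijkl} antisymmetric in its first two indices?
R_{ijkl} = -R_{jikl} (follows from metric compatibility).
Yes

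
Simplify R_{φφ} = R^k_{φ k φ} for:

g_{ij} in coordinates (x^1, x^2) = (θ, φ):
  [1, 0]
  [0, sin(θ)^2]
Non-zero Christoffel symbols (Γ^k_{ij} = Γ^k_{ji}):
Γ^θ_{φ φ} = -sin(2*θ)/2
Γ^φ_{θ φ} = 1/tan(θ)
R^θ_{φ θ φ} = ∂_θ Γ^θ_{φ φ} - ∂_φ Γ^θ_{φ θ} + Γ^θ_{θ m} Γ^m_{φ φ} - Γ^θ_{φ m} Γ^m_{φ θ}
  = (-cos(2*θ)) - (0) + (0) - (-cos(θ)^2) = sin(θ)^2
R^φ_{φ φ φ} = 0 (a repeated index in an antisymmetric pair)
R_{φφ} = R^θ_{φ θ φ} + R^φ_{φ φ φ} = (sin(θ)^2) + (0) = sin(θ)^2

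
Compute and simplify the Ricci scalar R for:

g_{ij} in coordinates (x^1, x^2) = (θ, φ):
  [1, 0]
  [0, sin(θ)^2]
Non-zero Christoffel symbols (Γ^k_{ij} = Γ^k_{ji}):
Γ^θ_{φ φ} = -sin(2*θ)/2
Γ^φ_{θ φ} = 1/tan(θ)
Ricci tensor (R_{ij} = R^k_{ikj}): R_{θθ} = 1, R_{θφ} = 0, R_{φφ} = sin(θ)^2
Inverse metric: g^{θθ} = 1, g^{φφ} = 1/sin(θ)^2
R = g^{ij} R_{ij} = (1)(1) + (1/sin(θ)^2)(sin(θ)^2) = 2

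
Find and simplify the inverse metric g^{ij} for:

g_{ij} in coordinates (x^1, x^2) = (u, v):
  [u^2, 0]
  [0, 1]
The metric is diagonal, so g^{ij} is diagonal with entries 1/g_{ii}: diag(1/(u^2), 1).
g^{ij}:
  [1/u^2, 0]
  [0, 1]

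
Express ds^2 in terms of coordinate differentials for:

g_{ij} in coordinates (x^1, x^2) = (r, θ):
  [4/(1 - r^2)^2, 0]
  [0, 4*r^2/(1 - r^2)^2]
ds^2 = g_{ij} dx^i dx^j; only the non-zero components contribute.
ds^2 = (4/(1 - r^2)^2) dr^2 + (4*r^2/(1 - r^2)^2) dθ^2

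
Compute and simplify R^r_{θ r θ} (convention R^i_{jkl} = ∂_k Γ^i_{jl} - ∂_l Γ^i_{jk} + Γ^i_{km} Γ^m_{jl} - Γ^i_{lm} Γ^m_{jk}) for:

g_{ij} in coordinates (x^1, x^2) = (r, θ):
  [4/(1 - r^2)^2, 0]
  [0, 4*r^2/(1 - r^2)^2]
Non-zero Christoffel symbols (Γ^k_{ij} = Γ^k_{ji}):
Γ^r_{r r} = 2*r/(1 - r^2)
Γ^r_{θ θ} = (r^3 + r)/(r^2 - 1)
Γ^θ_{r θ} = (-r^2 - 1)/(r^3 - r)
R^r_{θ r θ} = ∂_r Γ^r_{θ θ} - ∂_θ Γ^r_{θ r} + Γ^r_{r m} Γ^m_{θ θ} - Γ^r_{θ m} Γ^m_{θ r}
  = ((r^4 - 4*r^2 - 1)/(r^2 - 1)^2) - (0) + (-2*r^2*(r^2 + 1)/(r^2 - 1)^2) - (-(r^2 + 1)^2/(r^2 - 1)^2) = -4*r^2/(r^2 - 1)^2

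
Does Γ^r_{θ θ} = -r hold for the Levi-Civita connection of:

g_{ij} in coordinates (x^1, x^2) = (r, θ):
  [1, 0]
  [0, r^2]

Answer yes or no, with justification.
Γ^r_{θ θ} = (1/2) g^{rr} (∂_θ g_{rθ} + ∂_θ g_{rθ} - ∂_r g_{θθ}) = (1/2)(1)((0) + (0) - (2*r)) = -r
This equals the proposed value -r.
Yes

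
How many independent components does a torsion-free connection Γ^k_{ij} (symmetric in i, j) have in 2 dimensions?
Γ^k_{ij} has n choices for the upper index and n(n+1)/2 independent symmetric lower index pairs.
Total = 2 × 2×3/2 = 2 × 3 = 6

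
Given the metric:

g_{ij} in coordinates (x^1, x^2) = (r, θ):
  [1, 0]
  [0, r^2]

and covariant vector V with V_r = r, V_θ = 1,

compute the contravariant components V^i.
Inverse metric (diagonal): g^{rr} = 1, g^{θθ} = 1/r^2
V^i = g^{ij} V_j:
V^r = (1)(r) + (0)(1) = r
V^θ = (0)(r) + (1/r^2)(1) = 1/r^2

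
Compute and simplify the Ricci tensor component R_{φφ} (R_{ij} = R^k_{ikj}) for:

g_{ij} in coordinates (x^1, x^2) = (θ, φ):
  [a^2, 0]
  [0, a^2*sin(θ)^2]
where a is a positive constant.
Non-zero Christoffel symbols (Γ^k_{ij} = Γ^k_{ji}):
Γ^θ_{φ φ} = -sin(2*θ)/2
Γ^φ_{θ φ} = 1/tan(θ)
R^θ_{φ θ φ} = ∂_θ Γ^θ_{φ φ} - ∂_φ Γ^θ_{φ θ} + Γ^θ_{θ m} Γ^m_{φ φ} - Γ^θ_{φ m} Γ^m_{φ θ}
  = (-cos(2*θ)) - (0) + (0) - (-cos(θ)^2) = sin(θ)^2
R^φ_{φ φ φ} = 0 (a repeated index in an antisymmetric pair)
R_{φφ} = R^θ_{φ θ φ} + R^φ_{φ φ φ} = (sin(θ)^2) + (0) = sin(θ)^2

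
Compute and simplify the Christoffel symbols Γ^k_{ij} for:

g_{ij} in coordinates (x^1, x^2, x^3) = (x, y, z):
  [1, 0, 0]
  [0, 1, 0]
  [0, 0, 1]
Using Γ^k_{ij} = (1/2) g^{km} (∂_i g_{mj} + ∂_j g_{mi} - ∂_m g_{ij}); the metric is diagonal, so only the m = k term contributes.
Every metric component is constant, so all ∂_m g_{ij} = 0 and every Christoffel symbol vanishes.
All Christoffel symbols are zero.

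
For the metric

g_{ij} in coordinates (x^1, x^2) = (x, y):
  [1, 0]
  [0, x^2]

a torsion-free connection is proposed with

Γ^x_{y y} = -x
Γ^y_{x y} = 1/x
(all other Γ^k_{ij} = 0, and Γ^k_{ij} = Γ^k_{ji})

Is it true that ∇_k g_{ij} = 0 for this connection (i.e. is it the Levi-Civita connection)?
Using ∇_k g_{ij} = ∂_k g_{ij} - Γ^m_{ki} g_{mj} - Γ^m_{kj} g_{im}:
e.g. ∇_x g_{yy} = (2*x) - (x) - (x) = 0
Every component ∇_k g_{ij} vanishes: the connection is metric compatible.
Yes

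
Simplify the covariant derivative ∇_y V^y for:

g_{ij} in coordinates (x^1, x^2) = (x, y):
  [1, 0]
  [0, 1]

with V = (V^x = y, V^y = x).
All Christoffel symbols are zero.
∇_y V^y = ∂_y V^y + Γ^y_{y j} V^j
  = (0) + (0)(y) + (0)(x)
  = 0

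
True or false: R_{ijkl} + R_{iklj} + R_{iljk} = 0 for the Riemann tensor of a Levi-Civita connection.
This is the first (algebraic) Bianchi identity.
True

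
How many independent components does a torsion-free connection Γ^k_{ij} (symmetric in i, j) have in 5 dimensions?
Γ^k_{ij} has n choices for the upper index and n(n+1)/2 independent symmetric lower index pairs.
Total = 5 × 5×6/2 = 5 × 15 = 75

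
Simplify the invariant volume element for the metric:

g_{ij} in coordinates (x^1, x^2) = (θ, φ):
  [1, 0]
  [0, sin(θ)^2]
det(g) = sin(θ)^2
√|det(g)| = sin(θ) (taking 0 < θ < π so that |sin(θ)| = sin(θ))
Volume element: dV = sin(θ) dθ dφ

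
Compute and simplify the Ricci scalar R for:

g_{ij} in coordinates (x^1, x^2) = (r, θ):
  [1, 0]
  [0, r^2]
Non-zero Christoffel symbols (Γ^k_{ij} = Γ^k_{ji}):
Γ^r_{θ θ} = -r
Γ^θ_{r θ} = 1/r
Ricci tensor (R_{ij} = R^k_{ikj}): R_{rr} = 0, R_{rθ} = 0, R_{θθ} = 0
Inverse metric: g^{rr} = 1, g^{θθ} = 1/r^2
R = g^{ij} R_{ij} = (1)(0) + (1/r^2)(0) = 0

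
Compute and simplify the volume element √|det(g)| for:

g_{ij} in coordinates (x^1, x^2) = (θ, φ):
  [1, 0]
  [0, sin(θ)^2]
det(g) = sin(θ)^2
√|det(g)| = sin(θ) (taking 0 < θ < π so that |sin(θ)| = sin(θ))
Volume element: dV = sin(θ) dθ dφ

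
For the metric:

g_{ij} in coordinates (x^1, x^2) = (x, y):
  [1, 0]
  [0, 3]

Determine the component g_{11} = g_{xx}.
With x^1 = x, x^2 = y, g_{11} = g_{xx} is the row-1, column-1 entry of the matrix.
g_{11} = 1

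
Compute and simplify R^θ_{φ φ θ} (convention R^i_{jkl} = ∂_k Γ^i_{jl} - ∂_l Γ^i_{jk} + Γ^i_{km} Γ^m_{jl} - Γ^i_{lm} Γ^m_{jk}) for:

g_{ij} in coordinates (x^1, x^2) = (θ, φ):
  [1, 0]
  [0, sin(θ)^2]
Non-zero Christoffel symbols (Γ^k_{ij} = Γ^k_{ji}):
Γ^θ_{φ φ} = -sin(2*θ)/2
Γ^φ_{θ φ} = 1/tan(θ)
R^θ_{φ φ θ} = ∂_φ Γ^θ_{φ θ} - ∂_θ Γ^θ_{φ φ} + Γ^θ_{φ m} Γ^m_{φ θ} - Γ^θ_{θ m} Γ^m_{φ φ}
  = (0) - (-cos(2*θ)) + (-cos(θ)^2) - (0) = -sin(θ)^2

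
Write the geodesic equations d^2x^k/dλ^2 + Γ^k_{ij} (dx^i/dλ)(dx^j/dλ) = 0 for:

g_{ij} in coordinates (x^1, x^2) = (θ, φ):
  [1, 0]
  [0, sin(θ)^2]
Geodesic equation: d^2x^k/dλ^2 + Γ^k_{ij} (dx^i/dλ)(dx^j/dλ) = 0.
Non-zero Christoffel symbols:
Γ^θ_{φ φ} = -sin(2*θ)/2
Γ^φ_{θ φ} = 1/tan(θ)
Substituting (the symmetric pair Γ^k_{ij}, Γ^k_{ji} combines into a factor 2):
d^2θ/dλ^2 - (sin(2*θ)/2) (dφ/dλ)^2 = 0
d^2φ/dλ^2 + (2/tan(θ)) (dθ/dλ)(dφ/dλ) = 0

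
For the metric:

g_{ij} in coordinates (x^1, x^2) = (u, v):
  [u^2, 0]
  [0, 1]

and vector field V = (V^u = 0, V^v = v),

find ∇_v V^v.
Non-zero Christoffel symbols:
Γ^u_{u u} = 1/u
∇_v V^v = ∂_v V^v + Γ^v_{v j} V^j
  = (1) + (0)(0) + (0)(v)
  = 1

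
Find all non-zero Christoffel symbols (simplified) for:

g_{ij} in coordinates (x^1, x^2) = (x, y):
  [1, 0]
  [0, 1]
Using Γ^k_{ij} = (1/2) g^{km} (∂_i g_{mj} + ∂_j g_{mi} - ∂_m g_{ij}); the metric is diagonal, so only the m = k term contributes.
Every metric component is constant, so all ∂_m g_{ij} = 0 and every Christoffel symbol vanishes.
All Christoffel symbols are zero.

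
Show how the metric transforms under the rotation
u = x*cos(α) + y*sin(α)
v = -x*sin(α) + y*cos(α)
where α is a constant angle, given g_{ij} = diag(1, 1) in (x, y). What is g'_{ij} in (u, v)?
Invert the transformation: x = u*cos(α) - v*sin(α), y = u*sin(α) + v*cos(α)
g'_{ij} = (∂x^k/∂x'^i)(∂x^l/∂x'^j) g_{kl}; with g_{kl} = δ_{kl} this is Σ_k (∂x^k/∂x'^i)(∂x^k/∂x'^j).
Jacobian: ∂x/∂u = cos(α), ∂x/∂v = -sin(α), ∂y/∂u = sin(α), ∂y/∂v = cos(α)
g'_{uu} = (cos(α))(cos(α)) + (sin(α))(sin(α)) = 1
g'_{uv} = (cos(α))(-sin(α)) + (sin(α))(cos(α)) = 0
g'_{vv} = (-sin(α))(-sin(α)) + (cos(α))(cos(α)) = 1
g'_{ij} = diag(1, 1)
The Euclidean metric is invariant under rotations.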